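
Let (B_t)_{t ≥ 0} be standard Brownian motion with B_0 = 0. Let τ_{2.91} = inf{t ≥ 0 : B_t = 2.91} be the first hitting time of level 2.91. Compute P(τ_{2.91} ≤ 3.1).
P(τ_{2.91} ≤ 3.1) = 2(1 − Φ(2.91/√3.1)) = 2(1 − Φ(1.6528)) ≈ 0.0984

By the reflection principle for standard BM, P(τ_b ≤ t) = 2 · P(B_t ≥ b). Since B_t ~ N(0, t), P(B_t ≥ 2.91) = 1 − Φ(2.91/√t) = 1 − Φ(2.91/√3.1) = 1 − Φ(1.6528) ≈ 0.04919. Doubling: P(τ_{2.91} ≤ 3.1) ≈ 2 · 0.04919 = 0.09838 ≈ 0.0984.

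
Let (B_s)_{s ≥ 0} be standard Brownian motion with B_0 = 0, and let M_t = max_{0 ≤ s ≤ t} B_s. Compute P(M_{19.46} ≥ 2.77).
P(M_{19.46} ≥ 2.77) = 2·P(B_{19.46} ≥ 2.77) = 2(1 − Φ(2.77/√19.46)) ≈ 0.5301

By the reflection principle for Brownian motion, P(M_t ≥ a) = 2 · P(B_t ≥ a) for a ≥ 0. Since B_t ~ N(0, t), P(B_t ≥ 2.77) = 1 − Φ(2.77/√t) = 1 − Φ(2.77/√19.46) = 1 − Φ(0.6279). So
  P(M_{19.46} ≥ 2.77) = 2(1 − Φ(0.6279)) ≈ 0.5301.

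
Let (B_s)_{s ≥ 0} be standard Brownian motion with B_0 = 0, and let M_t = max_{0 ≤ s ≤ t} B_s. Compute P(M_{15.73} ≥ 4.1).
P(M_{15.73} ≥ 4.1) = 2·P(B_{15.73} ≥ 4.1) = 2(1 − Φ(4.1/√15.73)) ≈ 0.3012

By the reflection principle for Brownian motion, P(M_t ≥ a) = 2 · P(B_t ≥ a) for a ≥ 0. Since B_t ~ N(0, t), P(B_t ≥ 4.1) = 1 − Φ(4.1/√t) = 1 − Φ(4.1/√15.73) = 1 − Φ(1.0338). So
  P(M_{15.73} ≥ 4.1) = 2(1 − Φ(1.0338)) ≈ 0.3012.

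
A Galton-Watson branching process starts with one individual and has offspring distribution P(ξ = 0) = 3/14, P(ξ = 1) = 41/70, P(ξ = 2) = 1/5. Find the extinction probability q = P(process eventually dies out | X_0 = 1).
q = 1

Mean offspring μ = 0·3/14 + 1·41/70 + 2·1/5 = 69/70 ≤ 1. For μ ≤ 1 with offspring not concentrated at 1, the Galton-Watson process goes extinct almost surely, so q = 1.
(Algebraic check: The pgf is f(s) = 3/14 + 41/70·s + 1/5·s². The extinction probability q is the smallest fixed point of f in [0, 1]. Setting s = f(s):
  1/5·s² + (41/70 − 1)·s + 3/14 = 0
  1/5·s² − (3/14 + 1/5)·s + 3/14 = 0
which factors as (s − 1)·(1/5·s − 3/14) = 0, giving roots s = 1 and s = (3/14)/(1/5) = 15/14. Since 15/14 ≥ 1, the smallest root in [0, 1] is s = 1.)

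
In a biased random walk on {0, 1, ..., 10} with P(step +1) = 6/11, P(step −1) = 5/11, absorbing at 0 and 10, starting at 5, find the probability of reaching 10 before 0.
P(hit 10 before 0) = (1 − (5/6)^5) / (1 − (5/6)^10) = 7776/10901

Let u_k denote P(reach 10 before 0 | start at k). Boundary: u_0 = 0, u_10 = 1. Recurrence: u_k = 6/11·u_{k+1} + 5/11·u_{k-1} for 1 ≤ k ≤ 9. Try u_k = A + B·r^k with r = q/p = (5/11)/(6/11) = 5/6. Substitution satisfies the recurrence; boundary conditions give:
  u_k = (1 − r^k) / (1 − r^N) = (1 − (5/6)^5) / (1 − (5/6)^10) = 7776/10901.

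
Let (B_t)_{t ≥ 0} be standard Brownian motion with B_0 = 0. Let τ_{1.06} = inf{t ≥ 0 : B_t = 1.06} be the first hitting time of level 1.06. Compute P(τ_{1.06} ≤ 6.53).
P(τ_{1.06} ≤ 6.53) = 2(1 − Φ(1.06/√6.53)) = 2(1 − Φ(0.4148)) ≈ 0.6783

By the reflection principle for standard BM, P(τ_b ≤ t) = 2 · P(B_t ≥ b). Since B_t ~ N(0, t), P(B_t ≥ 1.06) = 1 − Φ(1.06/√t) = 1 − Φ(1.06/√6.53) = 1 − Φ(0.4148) ≈ 0.33914. Doubling: P(τ_{1.06} ≤ 6.53) ≈ 2 · 0.33914 = 0.67828 ≈ 0.6783.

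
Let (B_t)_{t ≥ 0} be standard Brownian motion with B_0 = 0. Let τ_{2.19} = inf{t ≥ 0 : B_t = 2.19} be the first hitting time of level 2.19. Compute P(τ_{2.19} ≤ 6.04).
P(τ_{2.19} ≤ 6.04) = 2(1 − Φ(2.19/√6.04)) = 2(1 − Φ(0.8911)) ≈ 0.3729

By the reflection principle for standard BM, P(τ_b ≤ t) = 2 · P(B_t ≥ b). Since B_t ~ N(0, t), P(B_t ≥ 2.19) = 1 − Φ(2.19/√t) = 1 − Φ(2.19/√6.04) = 1 − Φ(0.8911) ≈ 0.18644. Doubling: P(τ_{2.19} ≤ 6.04) ≈ 2 · 0.18644 = 0.37288 ≈ 0.3729.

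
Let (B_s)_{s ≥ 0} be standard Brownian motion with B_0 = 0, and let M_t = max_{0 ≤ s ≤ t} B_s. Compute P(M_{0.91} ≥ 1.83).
P(M_{0.91} ≥ 1.83) = 2·P(B_{0.91} ≥ 1.83) = 2(1 − Φ(1.83/√0.91)) ≈ 0.0551

By the reflection principle for Brownian motion, P(M_t ≥ a) = 2 · P(B_t ≥ a) for a ≥ 0. Since B_t ~ N(0, t), P(B_t ≥ 1.83) = 1 − Φ(1.83/√t) = 1 − Φ(1.83/√0.91) = 1 − Φ(1.9184). So
  P(M_{0.91} ≥ 1.83) = 2(1 − Φ(1.9184)) ≈ 0.0551.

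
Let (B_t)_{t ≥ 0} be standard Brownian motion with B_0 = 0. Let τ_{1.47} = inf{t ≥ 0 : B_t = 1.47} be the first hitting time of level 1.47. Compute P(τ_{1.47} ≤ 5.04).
P(τ_{1.47} ≤ 5.04) = 2(1 − Φ(1.47/√5.04)) = 2(1 − Φ(0.6548)) ≈ 0.5126

By the reflection principle for standard BM, P(τ_b ≤ t) = 2 · P(B_t ≥ b). Since B_t ~ N(0, t), P(B_t ≥ 1.47) = 1 − Φ(1.47/√t) = 1 − Φ(1.47/√5.04) = 1 − Φ(0.6548) ≈ 0.25630. Doubling: P(τ_{1.47} ≤ 5.04) ≈ 2 · 0.25630 = 0.51260 ≈ 0.5126.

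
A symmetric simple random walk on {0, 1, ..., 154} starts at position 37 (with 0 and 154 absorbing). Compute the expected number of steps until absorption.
E[τ | X_0 = 37] = 4329

Let v_k = E[τ | X_0 = k]. Boundary: v_0 = v_154 = 0. Recurrence: v_k = 1 + (v_{k-1} + v_{k+1})/2 for 1 ≤ k ≤ 153. The particular solution to v_k − (v_{k-1} + v_{k+1})/2 = 1 is v_k = −k^2. Adding homogeneous solution A + B k and matching boundaries gives v_k = k (154 − k). Substituting k = 37: v_37 = 37 · 117 = 4329.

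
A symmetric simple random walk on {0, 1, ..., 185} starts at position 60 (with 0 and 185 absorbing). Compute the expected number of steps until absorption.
E[τ | X_0 = 60] = 7500

Let v_k = E[τ | X_0 = k]. Boundary: v_0 = v_185 = 0. Recurrence: v_k = 1 + (v_{k-1} + v_{k+1})/2 for 1 ≤ k ≤ 184. The particular solution to v_k − (v_{k-1} + v_{k+1})/2 = 1 is v_k = −k^2. Adding homogeneous solution A + B k and matching boundaries gives v_k = k (185 − k). Substituting k = 60: v_60 = 60 · 125 = 7500.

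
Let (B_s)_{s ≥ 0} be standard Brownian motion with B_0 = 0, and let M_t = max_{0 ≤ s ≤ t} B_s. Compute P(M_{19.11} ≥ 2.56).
P(M_{19.11} ≥ 2.56) = 2·P(B_{19.11} ≥ 2.56) = 2(1 − Φ(2.56/√19.11)) ≈ 0.5581

By the reflection principle for Brownian motion, P(M_t ≥ a) = 2 · P(B_t ≥ a) for a ≥ 0. Since B_t ~ N(0, t), P(B_t ≥ 2.56) = 1 − Φ(2.56/√t) = 1 − Φ(2.56/√19.11) = 1 − Φ(0.5856). So
  P(M_{19.11} ≥ 2.56) = 2(1 − Φ(0.5856)) ≈ 0.5581.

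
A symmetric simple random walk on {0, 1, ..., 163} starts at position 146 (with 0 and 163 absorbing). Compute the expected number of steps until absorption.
E[τ | X_0 = 146] = 2482

Let v_k = E[τ | X_0 = k]. Boundary: v_0 = v_163 = 0. Recurrence: v_k = 1 + (v_{k-1} + v_{k+1})/2 for 1 ≤ k ≤ 162. The particular solution to v_k − (v_{k-1} + v_{k+1})/2 = 1 is v_k = −k^2. Adding homogeneous solution A + B k and matching boundaries gives v_k = k (163 − k). Substituting k = 146: v_146 = 146 · 17 = 2482.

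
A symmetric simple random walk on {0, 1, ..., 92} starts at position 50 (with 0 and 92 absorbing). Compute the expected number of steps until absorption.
E[τ | X_0 = 50] = 2100

Let v_k = E[τ | X_0 = k]. Boundary: v_0 = v_92 = 0. Recurrence: v_k = 1 + (v_{k-1} + v_{k+1})/2 for 1 ≤ k ≤ 91. The particular solution to v_k − (v_{k-1} + v_{k+1})/2 = 1 is v_k = −k^2. Adding homogeneous solution A + B k and matching boundaries gives v_k = k (92 − k). Substituting k = 50: v_50 = 50 · 42 = 2100.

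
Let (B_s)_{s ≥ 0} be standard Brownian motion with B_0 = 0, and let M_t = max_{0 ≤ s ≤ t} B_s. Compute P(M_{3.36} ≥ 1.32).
P(M_{3.36} ≥ 1.32) = 2·P(B_{3.36} ≥ 1.32) = 2(1 − Φ(1.32/√3.36)) ≈ 0.4715

By the reflection principle for Brownian motion, P(M_t ≥ a) = 2 · P(B_t ≥ a) for a ≥ 0. Since B_t ~ N(0, t), P(B_t ≥ 1.32) = 1 − Φ(1.32/√t) = 1 − Φ(1.32/√3.36) = 1 − Φ(0.7201). So
  P(M_{3.36} ≥ 1.32) = 2(1 − Φ(0.7201)) ≈ 0.4715.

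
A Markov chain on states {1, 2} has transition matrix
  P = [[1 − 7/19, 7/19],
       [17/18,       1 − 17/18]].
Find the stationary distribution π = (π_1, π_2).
π_1 = 323/449, π_2 = 126/449

Solve πP = π with π_1 + π_2 = 1. From πP = π: π_1 · (1 − 7/19) + π_2 · 17/18 = π_1 ⇒ π_2 · 17/18 = π_1 · 7/19 ⇒ π_2/π_1 = (7/19)/(17/18) = 126/323. Together with π_1 + π_2 = 1:
  π_1 = (17/18)/(7/19 + 17/18) = (17/18)/(449/342) = 323/449,
  π_2 = (7/19)/(7/19 + 17/18) = (7/19)/(449/342) = 126/449.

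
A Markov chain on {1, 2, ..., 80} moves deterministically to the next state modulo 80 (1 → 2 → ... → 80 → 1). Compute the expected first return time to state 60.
E[T_60 | X_0 = 60] = 80

The chain cycles deterministically, so starting at state 60 it returns in exactly 80 steps. Equivalently, the stationary distribution is uniform π_j = 1/80 for every state j, so by Kac's formula E[T_60] = 1/π_60 = 80.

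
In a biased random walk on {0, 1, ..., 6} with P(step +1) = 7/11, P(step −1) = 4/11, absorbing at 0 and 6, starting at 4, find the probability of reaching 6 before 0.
P(hit 6 before 0) = (1 − (4/7)^4) / (1 − (4/7)^6) = 3185/3441

Let u_k denote P(reach 6 before 0 | start at k). Boundary: u_0 = 0, u_6 = 1. Recurrence: u_k = 7/11·u_{k+1} + 4/11·u_{k-1} for 1 ≤ k ≤ 5. Try u_k = A + B·r^k with r = q/p = (4/11)/(7/11) = 4/7. Substitution satisfies the recurrence; boundary conditions give:
  u_k = (1 − r^k) / (1 − r^N) = (1 − (4/7)^4) / (1 − (4/7)^6) = 3185/3441.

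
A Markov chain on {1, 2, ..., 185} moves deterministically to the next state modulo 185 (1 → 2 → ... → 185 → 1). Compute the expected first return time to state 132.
E[T_132 | X_0 = 132] = 185

The chain cycles deterministically, so starting at state 132 it returns in exactly 185 steps. Equivalently, the stationary distribution is uniform π_j = 1/185 for every state j, so by Kac's formula E[T_132] = 1/π_132 = 185.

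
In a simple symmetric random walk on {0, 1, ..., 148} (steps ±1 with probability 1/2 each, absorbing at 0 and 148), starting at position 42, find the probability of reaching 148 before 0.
P(hit 148 before 0) = 42/148 = 21/74

Let u_k = P(hit 148 before 0 | start at k). Then u_0 = 0, u_148 = 1, and u_k = u_{k-1}/2 + u_{k+1}/2 for 1 ≤ k ≤ 147. This harmonic recurrence is solved by u_k = k/148, giving u_42 = 42/148 = 21/74.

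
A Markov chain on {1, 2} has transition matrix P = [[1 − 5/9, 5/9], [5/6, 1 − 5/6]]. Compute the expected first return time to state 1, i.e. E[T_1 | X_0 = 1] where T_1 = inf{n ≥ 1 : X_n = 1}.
E[T_1 | X_0 = 1] = 1/π_1 = 5/3

For an irreducible recurrent Markov chain with stationary distribution π, E[T_i | X_0 = i] = 1/π_i (Kac's formula). Here π_1 = (5/6)/(5/9 + 5/6) = (5/6)/(25/18) = 3/5, so E[T_1 | X_0 = 1] = 1/π_1 = (5/9 + 5/6)/(5/6) = (25/18)/(5/6) = 5/3.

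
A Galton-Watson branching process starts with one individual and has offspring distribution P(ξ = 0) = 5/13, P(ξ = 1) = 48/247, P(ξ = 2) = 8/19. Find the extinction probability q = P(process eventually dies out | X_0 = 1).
q = 95/104

The pgf is f(s) = 5/13 + 48/247·s + 8/19·s². The extinction probability q is the smallest fixed point of f in [0, 1]. Setting s = f(s):
  8/19·s² + (48/247 − 1)·s + 5/13 = 0
  8/19·s² − (5/13 + 8/19)·s + 5/13 = 0
which factors as (s − 1)·(8/19·s − 5/13) = 0, giving roots s = 1 and s = (5/13)/(8/19) = 95/104.
Mean offspring μ = 48/247 + 2·8/19 = 256/247 > 1 (supercritical), so q < 1. The extinction probability is the smaller root: q = (5/13)/(8/19) = 95/104.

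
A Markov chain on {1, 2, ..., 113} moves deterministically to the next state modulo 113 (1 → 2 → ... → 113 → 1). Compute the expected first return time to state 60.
E[T_60 | X_0 = 60] = 113

The chain cycles deterministically, so starting at state 60 it returns in exactly 113 steps. Equivalently, the stationary distribution is uniform π_j = 1/113 for every state j, so by Kac's formula E[T_60] = 1/π_60 = 113.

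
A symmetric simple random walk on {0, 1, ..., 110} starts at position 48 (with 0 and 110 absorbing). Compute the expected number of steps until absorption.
E[τ | X_0 = 48] = 2976

Let v_k = E[τ | X_0 = k]. Boundary: v_0 = v_110 = 0. Recurrence: v_k = 1 + (v_{k-1} + v_{k+1})/2 for 1 ≤ k ≤ 109. The particular solution to v_k − (v_{k-1} + v_{k+1})/2 = 1 is v_k = −k^2. Adding homogeneous solution A + B k and matching boundaries gives v_k = k (110 − k). Substituting k = 48: v_48 = 48 · 62 = 2976.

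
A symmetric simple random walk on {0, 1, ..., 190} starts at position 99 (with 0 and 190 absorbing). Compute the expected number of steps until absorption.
E[τ | X_0 = 99] = 9009

Let v_k = E[τ | X_0 = k]. Boundary: v_0 = v_190 = 0. Recurrence: v_k = 1 + (v_{k-1} + v_{k+1})/2 for 1 ≤ k ≤ 189. The particular solution to v_k − (v_{k-1} + v_{k+1})/2 = 1 is v_k = −k^2. Adding homogeneous solution A + B k and matching boundaries gives v_k = k (190 − k). Substituting k = 99: v_99 = 99 · 91 = 9009.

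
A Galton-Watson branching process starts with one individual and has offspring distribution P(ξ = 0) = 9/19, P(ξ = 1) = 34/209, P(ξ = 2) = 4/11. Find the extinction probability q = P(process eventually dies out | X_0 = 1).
q = 1

Mean offspring μ = 0·9/19 + 1·34/209 + 2·4/11 = 186/209 ≤ 1. For μ ≤ 1 with offspring not concentrated at 1, the Galton-Watson process goes extinct almost surely, so q = 1.
(Algebraic check: The pgf is f(s) = 9/19 + 34/209·s + 4/11·s². The extinction probability q is the smallest fixed point of f in [0, 1]. Setting s = f(s):
  4/11·s² + (34/209 − 1)·s + 9/19 = 0
  4/11·s² − (9/19 + 4/11)·s + 9/19 = 0
which factors as (s − 1)·(4/11·s − 9/19) = 0, giving roots s = 1 and s = (9/19)/(4/11) = 99/76. Since 99/76 ≥ 1, the smallest root in [0, 1] is s = 1.)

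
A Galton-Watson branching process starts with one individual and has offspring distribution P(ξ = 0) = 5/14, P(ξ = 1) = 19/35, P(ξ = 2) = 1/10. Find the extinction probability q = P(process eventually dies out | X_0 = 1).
q = 1

Mean offspring μ = 0·5/14 + 1·19/35 + 2·1/10 = 26/35 ≤ 1. For μ ≤ 1 with offspring not concentrated at 1, the Galton-Watson process goes extinct almost surely, so q = 1.
(Algebraic check: The pgf is f(s) = 5/14 + 19/35·s + 1/10·s². The extinction probability q is the smallest fixed point of f in [0, 1]. Setting s = f(s):
  1/10·s² + (19/35 − 1)·s + 5/14 = 0
  1/10·s² − (5/14 + 1/10)·s + 5/14 = 0
which factors as (s − 1)·(1/10·s − 5/14) = 0, giving roots s = 1 and s = (5/14)/(1/10) = 25/7. Since 25/7 ≥ 1, the smallest root in [0, 1] is s = 1.)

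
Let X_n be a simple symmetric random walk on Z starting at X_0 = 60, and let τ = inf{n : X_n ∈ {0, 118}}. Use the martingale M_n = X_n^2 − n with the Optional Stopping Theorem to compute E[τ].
E[τ] = 3480

M_n = X_n^2 − n is a martingale (since E[X_{n+1}^2 | F_n] = X_n^2 + 1). By OST (τ has finite mean in a bounded region), E[M_τ] = E[M_0] = X_0^2 − 0 = 60^2 = 3600. Also E[M_τ] = E[X_τ^2] − E[τ]. The walk exits at 0 or 118, with P(hit 118 first) = 60/118, so E[X_τ^2] = 118^2 · 60/118 + 0 = 7080. Thus E[τ] = E[X_τ^2] − E[M_τ] = 7080 − 3600 = 3480 = 60(118 − 60) = 3480.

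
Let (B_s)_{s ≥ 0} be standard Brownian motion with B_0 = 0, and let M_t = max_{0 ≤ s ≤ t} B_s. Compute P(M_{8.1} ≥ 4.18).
P(M_{8.1} ≥ 4.18) = 2·P(B_{8.1} ≥ 4.18) = 2(1 − Φ(4.18/√8.1)) ≈ 0.1419

By the reflection principle for Brownian motion, P(M_t ≥ a) = 2 · P(B_t ≥ a) for a ≥ 0. Since B_t ~ N(0, t), P(B_t ≥ 4.18) = 1 − Φ(4.18/√t) = 1 − Φ(4.18/√8.1) = 1 − Φ(1.4687). So
  P(M_{8.1} ≥ 4.18) = 2(1 − Φ(1.4687)) ≈ 0.1419.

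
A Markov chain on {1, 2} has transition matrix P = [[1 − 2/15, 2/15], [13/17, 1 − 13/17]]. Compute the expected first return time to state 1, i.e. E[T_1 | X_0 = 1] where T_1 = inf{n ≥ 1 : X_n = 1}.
E[T_1 | X_0 = 1] = 1/π_1 = 229/195

For an irreducible recurrent Markov chain with stationary distribution π, E[T_i | X_0 = i] = 1/π_i (Kac's formula). Here π_1 = (13/17)/(2/15 + 13/17) = (13/17)/(229/255) = 195/229, so E[T_1 | X_0 = 1] = 1/π_1 = (2/15 + 13/17)/(13/17) = (229/255)/(13/17) = 229/195.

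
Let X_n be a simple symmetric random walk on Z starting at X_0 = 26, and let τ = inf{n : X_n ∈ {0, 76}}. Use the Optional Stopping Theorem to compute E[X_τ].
E[X_τ] = 26

X_n is a martingale and τ is a bounded-mean stopping time (indeed τ is finite a.s. with bounded expectation since the walk is in a bounded region). By the OST, E[X_τ] = E[X_0] = 26. Equivalently: E[X_τ] = 76 · P(hit 76 first) + 0 · P(hit 0 first) = 76 · (26/76) = 26.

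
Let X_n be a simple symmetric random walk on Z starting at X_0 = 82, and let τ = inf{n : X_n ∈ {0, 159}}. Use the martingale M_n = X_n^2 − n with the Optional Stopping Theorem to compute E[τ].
E[τ] = 6314

M_n = X_n^2 − n is a martingale (since E[X_{n+1}^2 | F_n] = X_n^2 + 1). By OST (τ has finite mean in a bounded region), E[M_τ] = E[M_0] = X_0^2 − 0 = 82^2 = 6724. Also E[M_τ] = E[X_τ^2] − E[τ]. The walk exits at 0 or 159, with P(hit 159 first) = 82/159, so E[X_τ^2] = 159^2 · 82/159 + 0 = 13038. Thus E[τ] = E[X_τ^2] − E[M_τ] = 13038 − 6724 = 6314 = 82(159 − 82) = 6314.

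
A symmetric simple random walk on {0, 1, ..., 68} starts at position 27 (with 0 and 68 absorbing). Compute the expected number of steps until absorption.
E[τ | X_0 = 27] = 1107

Let v_k = E[τ | X_0 = k]. Boundary: v_0 = v_68 = 0. Recurrence: v_k = 1 + (v_{k-1} + v_{k+1})/2 for 1 ≤ k ≤ 67. The particular solution to v_k − (v_{k-1} + v_{k+1})/2 = 1 is v_k = −k^2. Adding homogeneous solution A + B k and matching boundaries gives v_k = k (68 − k). Substituting k = 27: v_27 = 27 · 41 = 1107.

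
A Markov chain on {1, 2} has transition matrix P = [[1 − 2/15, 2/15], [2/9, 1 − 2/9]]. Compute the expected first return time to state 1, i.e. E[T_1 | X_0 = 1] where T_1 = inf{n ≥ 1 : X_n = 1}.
E[T_1 | X_0 = 1] = 1/π_1 = 8/5

For an irreducible recurrent Markov chain with stationary distribution π, E[T_i | X_0 = i] = 1/π_i (Kac's formula). Here π_1 = (2/9)/(2/15 + 2/9) = (2/9)/(16/45) = 5/8, so E[T_1 | X_0 = 1] = 1/π_1 = (2/15 + 2/9)/(2/9) = (16/45)/(2/9) = 8/5.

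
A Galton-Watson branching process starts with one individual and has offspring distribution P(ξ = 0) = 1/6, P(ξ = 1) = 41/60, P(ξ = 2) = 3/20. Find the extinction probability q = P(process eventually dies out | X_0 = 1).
q = 1

Mean offspring μ = 0·1/6 + 1·41/60 + 2·3/20 = 59/60 ≤ 1. For μ ≤ 1 with offspring not concentrated at 1, the Galton-Watson process goes extinct almost surely, so q = 1.
(Algebraic check: The pgf is f(s) = 1/6 + 41/60·s + 3/20·s². The extinction probability q is the smallest fixed point of f in [0, 1]. Setting s = f(s):
  3/20·s² + (41/60 − 1)·s + 1/6 = 0
  3/20·s² − (1/6 + 3/20)·s + 1/6 = 0
which factors as (s − 1)·(3/20·s − 1/6) = 0, giving roots s = 1 and s = (1/6)/(3/20) = 10/9. Since 10/9 ≥ 1, the smallest root in [0, 1] is s = 1.)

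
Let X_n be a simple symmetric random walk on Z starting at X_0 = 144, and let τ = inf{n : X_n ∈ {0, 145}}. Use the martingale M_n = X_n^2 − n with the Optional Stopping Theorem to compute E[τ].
E[τ] = 144

M_n = X_n^2 − n is a martingale (since E[X_{n+1}^2 | F_n] = X_n^2 + 1). By OST (τ has finite mean in a bounded region), E[M_τ] = E[M_0] = X_0^2 − 0 = 144^2 = 20736. Also E[M_τ] = E[X_τ^2] − E[τ]. The walk exits at 0 or 145, with P(hit 145 first) = 144/145, so E[X_τ^2] = 145^2 · 144/145 + 0 = 20880. Thus E[τ] = E[X_τ^2] − E[M_τ] = 20880 − 20736 = 144 = 144(145 − 144) = 144.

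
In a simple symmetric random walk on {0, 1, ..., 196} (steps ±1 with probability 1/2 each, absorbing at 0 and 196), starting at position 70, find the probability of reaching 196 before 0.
P(hit 196 before 0) = 70/196 = 5/14

Let u_k = P(hit 196 before 0 | start at k). Then u_0 = 0, u_196 = 1, and u_k = u_{k-1}/2 + u_{k+1}/2 for 1 ≤ k ≤ 195. This harmonic recurrence is solved by u_k = k/196, giving u_70 = 70/196 = 5/14.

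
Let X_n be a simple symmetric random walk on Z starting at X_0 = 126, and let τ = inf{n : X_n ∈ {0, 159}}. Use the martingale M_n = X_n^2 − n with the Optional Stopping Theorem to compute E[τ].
E[τ] = 4158

M_n = X_n^2 − n is a martingale (since E[X_{n+1}^2 | F_n] = X_n^2 + 1). By OST (τ has finite mean in a bounded region), E[M_τ] = E[M_0] = X_0^2 − 0 = 126^2 = 15876. Also E[M_τ] = E[X_τ^2] − E[τ]. The walk exits at 0 or 159, with P(hit 159 first) = 126/159, so E[X_τ^2] = 159^2 · 126/159 + 0 = 20034. Thus E[τ] = E[X_τ^2] − E[M_τ] = 20034 − 15876 = 4158 = 126(159 − 126) = 4158.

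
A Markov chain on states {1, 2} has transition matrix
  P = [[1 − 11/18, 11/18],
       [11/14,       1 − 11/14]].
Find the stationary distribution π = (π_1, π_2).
π_1 = 9/16, π_2 = 7/16

Solve πP = π with π_1 + π_2 = 1. From πP = π: π_1 · (1 − 11/18) + π_2 · 11/14 = π_1 ⇒ π_2 · 11/14 = π_1 · 11/18 ⇒ π_2/π_1 = (11/18)/(11/14) = 7/9. Together with π_1 + π_2 = 1:
  π_1 = (11/14)/(11/18 + 11/14) = (11/14)/(88/63) = 9/16,
  π_2 = (11/18)/(11/18 + 11/14) = (11/18)/(88/63) = 7/16.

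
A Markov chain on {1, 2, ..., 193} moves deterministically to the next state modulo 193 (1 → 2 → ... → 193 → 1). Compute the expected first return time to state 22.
E[T_22 | X_0 = 22] = 193

The chain cycles deterministically, so starting at state 22 it returns in exactly 193 steps. Equivalently, the stationary distribution is uniform π_j = 1/193 for every state j, so by Kac's formula E[T_22] = 1/π_22 = 193.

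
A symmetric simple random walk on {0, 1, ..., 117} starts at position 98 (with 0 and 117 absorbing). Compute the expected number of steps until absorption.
E[τ | X_0 = 98] = 1862

Let v_k = E[τ | X_0 = k]. Boundary: v_0 = v_117 = 0. Recurrence: v_k = 1 + (v_{k-1} + v_{k+1})/2 for 1 ≤ k ≤ 116. The particular solution to v_k − (v_{k-1} + v_{k+1})/2 = 1 is v_k = −k^2. Adding homogeneous solution A + B k and matching boundaries gives v_k = k (117 − k). Substituting k = 98: v_98 = 98 · 19 = 1862.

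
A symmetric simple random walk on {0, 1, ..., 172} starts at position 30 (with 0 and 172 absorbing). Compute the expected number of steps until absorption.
E[τ | X_0 = 30] = 4260

Let v_k = E[τ | X_0 = k]. Boundary: v_0 = v_172 = 0. Recurrence: v_k = 1 + (v_{k-1} + v_{k+1})/2 for 1 ≤ k ≤ 171. The particular solution to v_k − (v_{k-1} + v_{k+1})/2 = 1 is v_k = −k^2. Adding homogeneous solution A + B k and matching boundaries gives v_k = k (172 − k). Substituting k = 30: v_30 = 30 · 142 = 4260.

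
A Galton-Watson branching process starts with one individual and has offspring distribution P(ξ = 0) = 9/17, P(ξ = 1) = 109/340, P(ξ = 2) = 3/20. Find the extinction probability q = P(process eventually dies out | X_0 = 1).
q = 1

Mean offspring μ = 0·9/17 + 1·109/340 + 2·3/20 = 211/340 ≤ 1. For μ ≤ 1 with offspring not concentrated at 1, the Galton-Watson process goes extinct almost surely, so q = 1.
(Algebraic check: The pgf is f(s) = 9/17 + 109/340·s + 3/20·s². The extinction probability q is the smallest fixed point of f in [0, 1]. Setting s = f(s):
  3/20·s² + (109/340 − 1)·s + 9/17 = 0
  3/20·s² − (9/17 + 3/20)·s + 9/17 = 0
which factors as (s − 1)·(3/20·s − 9/17) = 0, giving roots s = 1 and s = (9/17)/(3/20) = 60/17. Since 60/17 ≥ 1, the smallest root in [0, 1] is s = 1.)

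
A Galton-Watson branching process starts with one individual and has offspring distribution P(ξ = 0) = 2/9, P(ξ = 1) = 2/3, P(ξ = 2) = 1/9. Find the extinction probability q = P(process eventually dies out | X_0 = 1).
q = 1

Mean offspring μ = 0·2/9 + 1·2/3 + 2·1/9 = 8/9 ≤ 1. For μ ≤ 1 with offspring not concentrated at 1, the Galton-Watson process goes extinct almost surely, so q = 1.
(Algebraic check: The pgf is f(s) = 2/9 + 2/3·s + 1/9·s². The extinction probability q is the smallest fixed point of f in [0, 1]. Setting s = f(s):
  1/9·s² + (2/3 − 1)·s + 2/9 = 0
  1/9·s² − (2/9 + 1/9)·s + 2/9 = 0
which factors as (s − 1)·(1/9·s − 2/9) = 0, giving roots s = 1 and s = (2/9)/(1/9) = 2. Since 2 ≥ 1, the smallest root in [0, 1] is s = 1.)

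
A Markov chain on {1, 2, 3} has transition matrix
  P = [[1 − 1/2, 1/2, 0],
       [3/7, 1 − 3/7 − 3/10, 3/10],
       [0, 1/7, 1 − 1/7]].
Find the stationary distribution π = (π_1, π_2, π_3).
π = (60/277, 70/277, 147/277)

This is a birth-death chain on three states, which satisfies detailed balance: π_1 · P_{12} = π_2 · P_{21} and π_2 · P_{23} = π_3 · P_{32}.
From π_1 · 1/2 = π_2 · 3/7: π_2/π_1 = (1/2)/(3/7) = 7/6.
From π_2 · 3/10 = π_3 · 1/7: π_3/π_2 = (3/10)/(1/7) = 21/10.
Take π_1 proportional to 1; then unnormalized π = (1, 7/6, 49/20). Normalize by dividing by the sum 277/60:
  π = (60/277, 70/277, 147/277).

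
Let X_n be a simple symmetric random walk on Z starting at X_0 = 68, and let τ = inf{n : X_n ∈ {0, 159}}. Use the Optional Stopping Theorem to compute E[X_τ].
E[X_τ] = 68

X_n is a martingale and τ is a bounded-mean stopping time (indeed τ is finite a.s. with bounded expectation since the walk is in a bounded region). By the OST, E[X_τ] = E[X_0] = 68. Equivalently: E[X_τ] = 159 · P(hit 159 first) + 0 · P(hit 0 first) = 159 · (68/159) = 68.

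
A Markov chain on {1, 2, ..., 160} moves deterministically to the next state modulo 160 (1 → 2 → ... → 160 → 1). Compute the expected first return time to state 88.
E[T_88 | X_0 = 88] = 160

The chain cycles deterministically, so starting at state 88 it returns in exactly 160 steps. Equivalently, the stationary distribution is uniform π_j = 1/160 for every state j, so by Kac's formula E[T_88] = 1/π_88 = 160.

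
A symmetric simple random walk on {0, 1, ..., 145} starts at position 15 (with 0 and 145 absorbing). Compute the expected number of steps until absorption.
E[τ | X_0 = 15] = 1950

Let v_k = E[τ | X_0 = k]. Boundary: v_0 = v_145 = 0. Recurrence: v_k = 1 + (v_{k-1} + v_{k+1})/2 for 1 ≤ k ≤ 144. The particular solution to v_k − (v_{k-1} + v_{k+1})/2 = 1 is v_k = −k^2. Adding homogeneous solution A + B k and matching boundaries gives v_k = k (145 − k). Substituting k = 15: v_15 = 15 · 130 = 1950.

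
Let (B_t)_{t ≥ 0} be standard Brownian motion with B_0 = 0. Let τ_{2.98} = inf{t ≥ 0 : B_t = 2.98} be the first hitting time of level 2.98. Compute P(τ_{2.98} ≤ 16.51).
P(τ_{2.98} ≤ 16.51) = 2(1 − Φ(2.98/√16.51)) = 2(1 − Φ(0.7334)) ≈ 0.4633

By the reflection principle for standard BM, P(τ_b ≤ t) = 2 · P(B_t ≥ b). Since B_t ~ N(0, t), P(B_t ≥ 2.98) = 1 − Φ(2.98/√t) = 1 − Φ(2.98/√16.51) = 1 − Φ(0.7334) ≈ 0.23166. Doubling: P(τ_{2.98} ≤ 16.51) ≈ 2 · 0.23166 = 0.46332 ≈ 0.4633.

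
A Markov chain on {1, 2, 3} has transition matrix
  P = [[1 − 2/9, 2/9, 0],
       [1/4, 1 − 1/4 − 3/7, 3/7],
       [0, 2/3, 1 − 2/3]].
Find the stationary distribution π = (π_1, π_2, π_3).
π = (63/155, 56/155, 36/155)

This is a birth-death chain on three states, which satisfies detailed balance: π_1 · P_{12} = π_2 · P_{21} and π_2 · P_{23} = π_3 · P_{32}.
From π_1 · 2/9 = π_2 · 1/4: π_2/π_1 = (2/9)/(1/4) = 8/9.
From π_2 · 3/7 = π_3 · 2/3: π_3/π_2 = (3/7)/(2/3) = 9/14.
Take π_1 proportional to 1; then unnormalized π = (1, 8/9, 4/7). Normalize by dividing by the sum 155/63:
  π = (63/155, 56/155, 36/155).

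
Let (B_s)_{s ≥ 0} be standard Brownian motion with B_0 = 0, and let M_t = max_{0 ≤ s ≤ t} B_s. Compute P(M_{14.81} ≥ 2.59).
P(M_{14.81} ≥ 2.59) = 2·P(B_{14.81} ≥ 2.59) = 2(1 − Φ(2.59/√14.81)) ≈ 0.5009

By the reflection principle for Brownian motion, P(M_t ≥ a) = 2 · P(B_t ≥ a) for a ≥ 0. Since B_t ~ N(0, t), P(B_t ≥ 2.59) = 1 − Φ(2.59/√t) = 1 − Φ(2.59/√14.81) = 1 − Φ(0.6730). So
  P(M_{14.81} ≥ 2.59) = 2(1 − Φ(0.6730)) ≈ 0.5009.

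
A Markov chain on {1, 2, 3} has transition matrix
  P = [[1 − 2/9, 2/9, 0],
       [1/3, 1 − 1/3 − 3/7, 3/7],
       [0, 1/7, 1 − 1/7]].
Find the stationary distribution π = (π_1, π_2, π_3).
π = (3/11, 2/11, 6/11)

This is a birth-death chain on three states, which satisfies detailed balance: π_1 · P_{12} = π_2 · P_{21} and π_2 · P_{23} = π_3 · P_{32}.
From π_1 · 2/9 = π_2 · 1/3: π_2/π_1 = (2/9)/(1/3) = 2/3.
From π_2 · 3/7 = π_3 · 1/7: π_3/π_2 = (3/7)/(1/7) = 3.
Take π_1 proportional to 1; then unnormalized π = (1, 2/3, 2). Normalize by dividing by the sum 11/3:
  π = (3/11, 2/11, 6/11).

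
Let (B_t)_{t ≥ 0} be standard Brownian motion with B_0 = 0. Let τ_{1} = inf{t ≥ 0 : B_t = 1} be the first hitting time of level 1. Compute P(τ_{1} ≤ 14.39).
P(τ_{1} ≤ 14.39) = 2(1 − Φ(1/√14.39)) = 2(1 − Φ(0.2636)) ≈ 0.7921

By the reflection principle for standard BM, P(τ_b ≤ t) = 2 · P(B_t ≥ b). Since B_t ~ N(0, t), P(B_t ≥ 1) = 1 − Φ(1/√t) = 1 − Φ(1/√14.39) = 1 − Φ(0.2636) ≈ 0.39604. Doubling: P(τ_{1} ≤ 14.39) ≈ 2 · 0.39604 = 0.79208 ≈ 0.7921.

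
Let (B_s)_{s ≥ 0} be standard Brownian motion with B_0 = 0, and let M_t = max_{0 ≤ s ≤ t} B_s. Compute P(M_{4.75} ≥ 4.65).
P(M_{4.75} ≥ 4.65) = 2·P(B_{4.75} ≥ 4.65) = 2(1 − Φ(4.65/√4.75)) ≈ 0.0329

By the reflection principle for Brownian motion, P(M_t ≥ a) = 2 · P(B_t ≥ a) for a ≥ 0. Since B_t ~ N(0, t), P(B_t ≥ 4.65) = 1 − Φ(4.65/√t) = 1 − Φ(4.65/√4.75) = 1 − Φ(2.1336). So
  P(M_{4.75} ≥ 4.65) = 2(1 − Φ(2.1336)) ≈ 0.0329.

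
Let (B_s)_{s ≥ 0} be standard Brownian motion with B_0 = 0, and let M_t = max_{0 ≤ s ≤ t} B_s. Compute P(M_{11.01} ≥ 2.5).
P(M_{11.01} ≥ 2.5) = 2·P(B_{11.01} ≥ 2.5) = 2(1 − Φ(2.5/√11.01)) ≈ 0.4512

By the reflection principle for Brownian motion, P(M_t ≥ a) = 2 · P(B_t ≥ a) for a ≥ 0. Since B_t ~ N(0, t), P(B_t ≥ 2.5) = 1 − Φ(2.5/√t) = 1 − Φ(2.5/√11.01) = 1 − Φ(0.7534). So
  P(M_{11.01} ≥ 2.5) = 2(1 − Φ(0.7534)) ≈ 0.4512.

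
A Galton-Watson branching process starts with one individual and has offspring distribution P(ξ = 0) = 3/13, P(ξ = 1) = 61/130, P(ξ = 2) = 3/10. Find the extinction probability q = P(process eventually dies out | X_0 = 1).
q = 10/13

The pgf is f(s) = 3/13 + 61/130·s + 3/10·s². The extinction probability q is the smallest fixed point of f in [0, 1]. Setting s = f(s):
  3/10·s² + (61/130 − 1)·s + 3/13 = 0
  3/10·s² − (3/13 + 3/10)·s + 3/13 = 0
which factors as (s − 1)·(3/10·s − 3/13) = 0, giving roots s = 1 and s = (3/13)/(3/10) = 10/13.
Mean offspring μ = 61/130 + 2·3/10 = 139/130 > 1 (supercritical), so q < 1. The extinction probability is the smaller root: q = (3/13)/(3/10) = 10/13.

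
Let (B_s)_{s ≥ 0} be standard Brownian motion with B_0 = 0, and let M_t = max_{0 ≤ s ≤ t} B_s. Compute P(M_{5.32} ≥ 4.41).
P(M_{5.32} ≥ 4.41) = 2·P(B_{5.32} ≥ 4.41) = 2(1 − Φ(4.41/√5.32)) ≈ 0.0559

By the reflection principle for Brownian motion, P(M_t ≥ a) = 2 · P(B_t ≥ a) for a ≥ 0. Since B_t ~ N(0, t), P(B_t ≥ 4.41) = 1 − Φ(4.41/√t) = 1 − Φ(4.41/√5.32) = 1 − Φ(1.9120). So
  P(M_{5.32} ≥ 4.41) = 2(1 − Φ(1.9120)) ≈ 0.0559.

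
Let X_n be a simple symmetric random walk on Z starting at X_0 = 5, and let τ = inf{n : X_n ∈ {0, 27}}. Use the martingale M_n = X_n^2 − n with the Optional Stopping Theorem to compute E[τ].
E[τ] = 110

M_n = X_n^2 − n is a martingale (since E[X_{n+1}^2 | F_n] = X_n^2 + 1). By OST (τ has finite mean in a bounded region), E[M_τ] = E[M_0] = X_0^2 − 0 = 5^2 = 25. Also E[M_τ] = E[X_τ^2] − E[τ]. The walk exits at 0 or 27, with P(hit 27 first) = 5/27, so E[X_τ^2] = 27^2 · 5/27 + 0 = 135. Thus E[τ] = E[X_τ^2] − E[M_τ] = 135 − 25 = 110 = 5(27 − 5) = 110.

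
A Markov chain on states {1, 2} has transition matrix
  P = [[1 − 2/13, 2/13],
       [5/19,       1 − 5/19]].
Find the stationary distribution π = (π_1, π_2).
π_1 = 65/103, π_2 = 38/103

Solve πP = π with π_1 + π_2 = 1. From πP = π: π_1 · (1 − 2/13) + π_2 · 5/19 = π_1 ⇒ π_2 · 5/19 = π_1 · 2/13 ⇒ π_2/π_1 = (2/13)/(5/19) = 38/65. Together with π_1 + π_2 = 1:
  π_1 = (5/19)/(2/13 + 5/19) = (5/19)/(103/247) = 65/103,
  π_2 = (2/13)/(2/13 + 5/19) = (2/13)/(103/247) = 38/103.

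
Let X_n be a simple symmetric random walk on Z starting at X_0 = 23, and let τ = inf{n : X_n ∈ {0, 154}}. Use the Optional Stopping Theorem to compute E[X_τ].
E[X_τ] = 23

X_n is a martingale and τ is a bounded-mean stopping time (indeed τ is finite a.s. with bounded expectation since the walk is in a bounded region). By the OST, E[X_τ] = E[X_0] = 23. Equivalently: E[X_τ] = 154 · P(hit 154 first) + 0 · P(hit 0 first) = 154 · (23/154) = 23.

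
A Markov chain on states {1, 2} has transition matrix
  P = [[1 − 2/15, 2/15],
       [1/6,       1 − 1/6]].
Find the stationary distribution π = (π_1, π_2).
π_1 = 5/9, π_2 = 4/9

Solve πP = π with π_1 + π_2 = 1. From πP = π: π_1 · (1 − 2/15) + π_2 · 1/6 = π_1 ⇒ π_2 · 1/6 = π_1 · 2/15 ⇒ π_2/π_1 = (2/15)/(1/6) = 4/5. Together with π_1 + π_2 = 1:
  π_1 = (1/6)/(2/15 + 1/6) = (1/6)/(3/10) = 5/9,
  π_2 = (2/15)/(2/15 + 1/6) = (2/15)/(3/10) = 4/9.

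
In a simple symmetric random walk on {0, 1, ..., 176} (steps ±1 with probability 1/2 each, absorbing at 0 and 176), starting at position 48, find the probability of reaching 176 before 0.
P(hit 176 before 0) = 48/176 = 3/11

Let u_k = P(hit 176 before 0 | start at k). Then u_0 = 0, u_176 = 1, and u_k = u_{k-1}/2 + u_{k+1}/2 for 1 ≤ k ≤ 175. This harmonic recurrence is solved by u_k = k/176, giving u_48 = 48/176 = 3/11.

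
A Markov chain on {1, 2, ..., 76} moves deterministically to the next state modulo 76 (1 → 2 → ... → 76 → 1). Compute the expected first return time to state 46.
E[T_46 | X_0 = 46] = 76

The chain cycles deterministically, so starting at state 46 it returns in exactly 76 steps. Equivalently, the stationary distribution is uniform π_j = 1/76 for every state j, so by Kac's formula E[T_46] = 1/π_46 = 76.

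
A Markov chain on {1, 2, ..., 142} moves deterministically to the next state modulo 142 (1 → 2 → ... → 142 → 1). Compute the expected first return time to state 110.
E[T_110 | X_0 = 110] = 142

The chain cycles deterministically, so starting at state 110 it returns in exactly 142 steps. Equivalently, the stationary distribution is uniform π_j = 1/142 for every state j, so by Kac's formula E[T_110] = 1/π_110 = 142.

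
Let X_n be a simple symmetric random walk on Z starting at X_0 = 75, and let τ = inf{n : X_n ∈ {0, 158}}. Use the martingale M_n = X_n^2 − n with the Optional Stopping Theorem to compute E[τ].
E[τ] = 6225

M_n = X_n^2 − n is a martingale (since E[X_{n+1}^2 | F_n] = X_n^2 + 1). By OST (τ has finite mean in a bounded region), E[M_τ] = E[M_0] = X_0^2 − 0 = 75^2 = 5625. Also E[M_τ] = E[X_τ^2] − E[τ]. The walk exits at 0 or 158, with P(hit 158 first) = 75/158, so E[X_τ^2] = 158^2 · 75/158 + 0 = 11850. Thus E[τ] = E[X_τ^2] − E[M_τ] = 11850 − 5625 = 6225 = 75(158 − 75) = 6225.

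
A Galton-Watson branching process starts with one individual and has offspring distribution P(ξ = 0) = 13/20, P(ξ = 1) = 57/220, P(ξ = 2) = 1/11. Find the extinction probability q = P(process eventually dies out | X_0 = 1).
q = 1

Mean offspring μ = 0·13/20 + 1·57/220 + 2·1/11 = 97/220 ≤ 1. For μ ≤ 1 with offspring not concentrated at 1, the Galton-Watson process goes extinct almost surely, so q = 1.
(Algebraic check: The pgf is f(s) = 13/20 + 57/220·s + 1/11·s². The extinction probability q is the smallest fixed point of f in [0, 1]. Setting s = f(s):
  1/11·s² + (57/220 − 1)·s + 13/20 = 0
  1/11·s² − (13/20 + 1/11)·s + 13/20 = 0
which factors as (s − 1)·(1/11·s − 13/20) = 0, giving roots s = 1 and s = (13/20)/(1/11) = 143/20. Since 143/20 ≥ 1, the smallest root in [0, 1] is s = 1.)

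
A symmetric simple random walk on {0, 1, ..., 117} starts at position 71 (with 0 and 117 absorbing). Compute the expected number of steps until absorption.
E[τ | X_0 = 71] = 3266

Let v_k = E[τ | X_0 = k]. Boundary: v_0 = v_117 = 0. Recurrence: v_k = 1 + (v_{k-1} + v_{k+1})/2 for 1 ≤ k ≤ 116. The particular solution to v_k − (v_{k-1} + v_{k+1})/2 = 1 is v_k = −k^2. Adding homogeneous solution A + B k and matching boundaries gives v_k = k (117 − k). Substituting k = 71: v_71 = 71 · 46 = 3266.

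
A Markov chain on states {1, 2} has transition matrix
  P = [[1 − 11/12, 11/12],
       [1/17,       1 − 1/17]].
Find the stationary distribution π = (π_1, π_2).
π_1 = 12/199, π_2 = 187/199

Solve πP = π with π_1 + π_2 = 1. From πP = π: π_1 · (1 − 11/12) + π_2 · 1/17 = π_1 ⇒ π_2 · 1/17 = π_1 · 11/12 ⇒ π_2/π_1 = (11/12)/(1/17) = 187/12. Together with π_1 + π_2 = 1:
  π_1 = (1/17)/(11/12 + 1/17) = (1/17)/(199/204) = 12/199,
  π_2 = (11/12)/(11/12 + 1/17) = (11/12)/(199/204) = 187/199.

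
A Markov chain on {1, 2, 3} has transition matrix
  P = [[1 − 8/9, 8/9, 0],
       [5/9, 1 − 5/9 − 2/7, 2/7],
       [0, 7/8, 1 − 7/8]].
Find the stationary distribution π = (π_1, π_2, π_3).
π = (49/153, 392/765, 128/765)

This is a birth-death chain on three states, which satisfies detailed balance: π_1 · P_{12} = π_2 · P_{21} and π_2 · P_{23} = π_3 · P_{32}.
From π_1 · 8/9 = π_2 · 5/9: π_2/π_1 = (8/9)/(5/9) = 8/5.
From π_2 · 2/7 = π_3 · 7/8: π_3/π_2 = (2/7)/(7/8) = 16/49.
Take π_1 proportional to 1; then unnormalized π = (1, 8/5, 128/245). Normalize by dividing by the sum 153/49:
  π = (49/153, 392/765, 128/765).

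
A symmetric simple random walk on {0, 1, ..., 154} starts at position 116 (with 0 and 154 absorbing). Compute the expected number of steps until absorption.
E[τ | X_0 = 116] = 4408

Let v_k = E[τ | X_0 = k]. Boundary: v_0 = v_154 = 0. Recurrence: v_k = 1 + (v_{k-1} + v_{k+1})/2 for 1 ≤ k ≤ 153. The particular solution to v_k − (v_{k-1} + v_{k+1})/2 = 1 is v_k = −k^2. Adding homogeneous solution A + B k and matching boundaries gives v_k = k (154 − k). Substituting k = 116: v_116 = 116 · 38 = 4408.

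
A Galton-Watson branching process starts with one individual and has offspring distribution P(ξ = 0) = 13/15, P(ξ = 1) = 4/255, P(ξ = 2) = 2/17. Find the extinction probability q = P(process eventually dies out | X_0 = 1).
q = 1

Mean offspring μ = 0·13/15 + 1·4/255 + 2·2/17 = 64/255 ≤ 1. For μ ≤ 1 with offspring not concentrated at 1, the Galton-Watson process goes extinct almost surely, so q = 1.
(Algebraic check: The pgf is f(s) = 13/15 + 4/255·s + 2/17·s². The extinction probability q is the smallest fixed point of f in [0, 1]. Setting s = f(s):
  2/17·s² + (4/255 − 1)·s + 13/15 = 0
  2/17·s² − (13/15 + 2/17)·s + 13/15 = 0
which factors as (s − 1)·(2/17·s − 13/15) = 0, giving roots s = 1 and s = (13/15)/(2/17) = 221/30. Since 221/30 ≥ 1, the smallest root in [0, 1] is s = 1.)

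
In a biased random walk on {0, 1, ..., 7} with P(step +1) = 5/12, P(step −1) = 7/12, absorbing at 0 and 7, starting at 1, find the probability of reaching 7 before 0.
P(hit 7 before 0) = (1 − (7/5)^1) / (1 − (7/5)^7) = 15625/372709

Let u_k denote P(reach 7 before 0 | start at k). Boundary: u_0 = 0, u_7 = 1. Recurrence: u_k = 5/12·u_{k+1} + 7/12·u_{k-1} for 1 ≤ k ≤ 6. Try u_k = A + B·r^k with r = q/p = (7/12)/(5/12) = 7/5. Substitution satisfies the recurrence; boundary conditions give:
  u_k = (1 − r^k) / (1 − r^N) = (1 − (7/5)^1) / (1 − (7/5)^7) = 15625/372709.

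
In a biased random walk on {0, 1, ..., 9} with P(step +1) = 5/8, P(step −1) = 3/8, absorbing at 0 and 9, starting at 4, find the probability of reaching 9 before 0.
P(hit 9 before 0) = (1 − (3/5)^4) / (1 − (3/5)^9) = 850000/966721

Let u_k denote P(reach 9 before 0 | start at k). Boundary: u_0 = 0, u_9 = 1. Recurrence: u_k = 5/8·u_{k+1} + 3/8·u_{k-1} for 1 ≤ k ≤ 8. Try u_k = A + B·r^k with r = q/p = (3/8)/(5/8) = 3/5. Substitution satisfies the recurrence; boundary conditions give:
  u_k = (1 − r^k) / (1 − r^N) = (1 − (3/5)^4) / (1 − (3/5)^9) = 850000/966721.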